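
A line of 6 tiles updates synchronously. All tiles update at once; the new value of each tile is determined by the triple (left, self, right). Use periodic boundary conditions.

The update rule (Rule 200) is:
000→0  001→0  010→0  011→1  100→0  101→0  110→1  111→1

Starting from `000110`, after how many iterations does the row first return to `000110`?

1

000110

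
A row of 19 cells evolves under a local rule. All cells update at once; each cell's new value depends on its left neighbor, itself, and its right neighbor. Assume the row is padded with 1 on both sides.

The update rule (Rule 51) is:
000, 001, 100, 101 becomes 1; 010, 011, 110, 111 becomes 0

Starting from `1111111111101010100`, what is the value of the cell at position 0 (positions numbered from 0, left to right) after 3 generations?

0000000000010101011
1111111111101010100  (repeats generation 0; period 2)
generation 3: 0000000000010101011
position 0 holds 0

0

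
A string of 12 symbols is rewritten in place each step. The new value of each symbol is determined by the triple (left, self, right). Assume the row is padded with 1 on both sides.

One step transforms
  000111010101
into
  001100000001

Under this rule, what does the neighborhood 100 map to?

At position 0 the neighborhood is 100; the next row has 0 there.

0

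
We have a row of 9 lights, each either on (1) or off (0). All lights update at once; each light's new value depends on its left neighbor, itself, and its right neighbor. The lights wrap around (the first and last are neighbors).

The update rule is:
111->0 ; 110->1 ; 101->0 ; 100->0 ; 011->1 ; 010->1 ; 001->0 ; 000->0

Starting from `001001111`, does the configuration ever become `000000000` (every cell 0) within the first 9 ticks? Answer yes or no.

no

tick 1: 001001001
tick 2: 001001001  (fixed point — unchanged through tick 9)
tick 9 is 001001001, still not uniform 0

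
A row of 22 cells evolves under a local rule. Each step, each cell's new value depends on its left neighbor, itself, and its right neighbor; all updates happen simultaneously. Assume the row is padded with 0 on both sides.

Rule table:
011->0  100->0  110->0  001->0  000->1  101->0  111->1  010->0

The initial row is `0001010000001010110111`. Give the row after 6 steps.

0111000011001100000110

1100000111100000000010
0001110011001111111000
1100100000000111110011
0000001111110011100000
1111100111100001001111
0111000011001100000110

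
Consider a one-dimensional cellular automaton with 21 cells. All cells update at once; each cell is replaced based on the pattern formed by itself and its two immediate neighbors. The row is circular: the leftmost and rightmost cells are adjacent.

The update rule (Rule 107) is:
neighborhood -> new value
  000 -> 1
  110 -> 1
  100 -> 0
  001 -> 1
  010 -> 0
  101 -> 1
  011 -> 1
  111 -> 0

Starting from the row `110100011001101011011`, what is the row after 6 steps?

110111011101011010111

step 1: 011001111011110111110
step 2: 111011001110011100010
step 3: 101111011010110101101
step 4: 111001111101111011111
step 5: 001011000111001110000
step 6: 110111011101011010111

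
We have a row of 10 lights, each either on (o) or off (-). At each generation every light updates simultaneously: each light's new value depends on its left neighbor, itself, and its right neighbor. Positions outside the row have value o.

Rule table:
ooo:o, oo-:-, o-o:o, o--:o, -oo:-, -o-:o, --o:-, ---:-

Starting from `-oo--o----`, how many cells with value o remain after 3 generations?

o--o-oo---
-o-oo--o--
ooo--o-oo-
count of o: 6

6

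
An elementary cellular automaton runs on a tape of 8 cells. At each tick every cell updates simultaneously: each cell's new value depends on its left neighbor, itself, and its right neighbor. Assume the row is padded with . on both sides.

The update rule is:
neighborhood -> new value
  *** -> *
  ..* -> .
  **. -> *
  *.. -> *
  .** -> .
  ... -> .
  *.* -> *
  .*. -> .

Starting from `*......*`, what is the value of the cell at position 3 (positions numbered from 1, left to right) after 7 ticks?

.*......
..*.....
...*....
....*...
.....*..
......*.
.......*
position 3 holds .

.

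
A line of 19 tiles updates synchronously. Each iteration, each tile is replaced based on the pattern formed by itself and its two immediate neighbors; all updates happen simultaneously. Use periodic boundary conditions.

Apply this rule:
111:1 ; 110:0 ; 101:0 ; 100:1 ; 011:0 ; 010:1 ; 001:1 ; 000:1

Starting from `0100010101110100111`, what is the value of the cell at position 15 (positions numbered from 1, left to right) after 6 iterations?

1

0111110100100111010
1011100111111010011
0001011011110011101
1111000001101101001
1110111110000001110
0100011101111110100
position 15 holds 1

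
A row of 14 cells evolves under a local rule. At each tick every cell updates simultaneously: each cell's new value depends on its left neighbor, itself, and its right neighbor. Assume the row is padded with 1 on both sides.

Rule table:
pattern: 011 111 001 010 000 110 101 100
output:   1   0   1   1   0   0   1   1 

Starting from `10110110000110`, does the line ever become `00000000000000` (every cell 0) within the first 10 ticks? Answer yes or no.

01101101001101
11011011111011
00110110000110
11101101001101
00011011111011
10110110000110  (repeats tick 0; period 6)
tick 10: 11101101001101
tick 10 is 11101101001101, still not uniform 0

no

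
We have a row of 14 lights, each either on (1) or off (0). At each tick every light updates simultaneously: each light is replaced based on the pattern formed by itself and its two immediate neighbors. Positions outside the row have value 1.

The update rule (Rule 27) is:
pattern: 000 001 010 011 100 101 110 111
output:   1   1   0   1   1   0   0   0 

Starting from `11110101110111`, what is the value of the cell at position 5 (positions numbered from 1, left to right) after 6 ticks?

tick 1: 00000001000100
tick 2: 11111110111011
tick 3: 00000000100010
tick 4: 11111111011100
tick 5: 00000000010011
tick 6: 11111111101110
position 5 holds 1

1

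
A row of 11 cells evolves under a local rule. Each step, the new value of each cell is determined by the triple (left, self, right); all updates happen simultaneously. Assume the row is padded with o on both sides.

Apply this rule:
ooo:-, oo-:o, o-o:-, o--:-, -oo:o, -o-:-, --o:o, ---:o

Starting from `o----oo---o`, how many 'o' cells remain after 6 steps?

o-ooooo-ooo
o-o---o-o--
o---oo----o
o-oooo-oooo
o-o--o-o---
o---o----oo
count of o: 4

4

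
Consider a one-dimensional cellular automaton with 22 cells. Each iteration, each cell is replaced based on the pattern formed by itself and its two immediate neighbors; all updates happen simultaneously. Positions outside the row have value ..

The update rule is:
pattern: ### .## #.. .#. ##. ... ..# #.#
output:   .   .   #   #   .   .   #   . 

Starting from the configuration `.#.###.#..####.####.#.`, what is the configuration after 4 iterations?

##.....###..........##
..#...#...#........#..
.###.###.###......###.
#...........#....#...#

#...........#....#...#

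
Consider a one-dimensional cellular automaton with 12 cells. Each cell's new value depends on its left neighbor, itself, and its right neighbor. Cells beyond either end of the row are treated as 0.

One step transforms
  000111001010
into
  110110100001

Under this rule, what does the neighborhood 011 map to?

At position 3 the neighborhood is 011; the next row has 1 there.

1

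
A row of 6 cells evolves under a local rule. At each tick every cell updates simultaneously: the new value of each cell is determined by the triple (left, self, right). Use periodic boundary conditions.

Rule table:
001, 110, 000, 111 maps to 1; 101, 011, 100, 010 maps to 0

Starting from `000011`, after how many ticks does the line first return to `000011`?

011101
001100
110101
110000
010111
000011

6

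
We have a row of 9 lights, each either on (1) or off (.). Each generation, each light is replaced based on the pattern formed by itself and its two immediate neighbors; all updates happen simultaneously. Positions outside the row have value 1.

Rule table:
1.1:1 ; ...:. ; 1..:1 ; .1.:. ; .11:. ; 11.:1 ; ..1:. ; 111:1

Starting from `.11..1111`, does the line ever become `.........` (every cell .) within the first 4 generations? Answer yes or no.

no

1.11..111
11.11..11
111.11..1
1111.11..
generation 4 is 1111.11.., still not uniform .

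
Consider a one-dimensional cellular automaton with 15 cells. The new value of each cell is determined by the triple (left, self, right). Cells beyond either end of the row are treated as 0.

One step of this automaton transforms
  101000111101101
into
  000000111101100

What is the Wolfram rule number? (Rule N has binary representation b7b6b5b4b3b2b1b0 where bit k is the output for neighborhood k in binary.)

200

position 7: 111 → 1  (bit 7 = 1)
position 9: 110 → 1  (bit 6 = 1)
position 1: 101 → 0  (bit 5 = 0)
position 3: 100 → 0  (bit 4 = 0)
position 6: 011 → 1  (bit 3 = 1)
position 0: 010 → 0  (bit 2 = 0)
position 5: 001 → 0  (bit 1 = 0)
position 4: 000 → 0  (bit 0 = 0)
bits b7..b0 = 11001000 = 200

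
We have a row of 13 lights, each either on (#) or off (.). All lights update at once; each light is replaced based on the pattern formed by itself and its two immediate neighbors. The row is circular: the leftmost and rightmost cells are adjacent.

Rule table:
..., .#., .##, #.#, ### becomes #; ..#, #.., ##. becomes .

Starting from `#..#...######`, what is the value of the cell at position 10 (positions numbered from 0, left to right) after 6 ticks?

...#.#.######
.#.#########.
.##########..
.#########..#
#########...#
########..#.#
position 10 holds #

#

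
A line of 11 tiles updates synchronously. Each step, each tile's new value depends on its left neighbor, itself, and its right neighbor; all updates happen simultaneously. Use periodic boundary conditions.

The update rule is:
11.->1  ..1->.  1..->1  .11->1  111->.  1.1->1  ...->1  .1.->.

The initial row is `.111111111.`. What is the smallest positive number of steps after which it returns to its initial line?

11

.1.......11
1.111111.11
111....111.
1.1111.1.11
111..11.11.
1.11.111111
111111.....
1....11111.
.111.1...11
11.11.11.11
.111111111.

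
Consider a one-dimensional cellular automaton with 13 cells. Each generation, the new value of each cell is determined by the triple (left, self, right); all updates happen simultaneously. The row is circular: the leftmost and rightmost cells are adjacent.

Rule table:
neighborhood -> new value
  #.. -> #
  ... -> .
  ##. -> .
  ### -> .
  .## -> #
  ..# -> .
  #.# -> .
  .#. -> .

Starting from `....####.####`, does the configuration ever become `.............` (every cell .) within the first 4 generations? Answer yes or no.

#...#....#...
.#...#....#..
..#...#....#.
...#...#....#
generation 4 is ...#...#....#, still not uniform .

no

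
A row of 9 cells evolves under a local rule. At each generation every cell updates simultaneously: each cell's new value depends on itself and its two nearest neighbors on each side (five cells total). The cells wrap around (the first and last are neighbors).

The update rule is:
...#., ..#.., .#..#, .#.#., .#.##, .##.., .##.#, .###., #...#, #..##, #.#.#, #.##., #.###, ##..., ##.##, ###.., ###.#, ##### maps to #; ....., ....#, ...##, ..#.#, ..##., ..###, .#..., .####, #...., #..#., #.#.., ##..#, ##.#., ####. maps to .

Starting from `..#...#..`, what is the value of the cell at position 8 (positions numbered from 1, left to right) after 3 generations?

.

.##.###..
..#######
.#..###.#
position 8 holds .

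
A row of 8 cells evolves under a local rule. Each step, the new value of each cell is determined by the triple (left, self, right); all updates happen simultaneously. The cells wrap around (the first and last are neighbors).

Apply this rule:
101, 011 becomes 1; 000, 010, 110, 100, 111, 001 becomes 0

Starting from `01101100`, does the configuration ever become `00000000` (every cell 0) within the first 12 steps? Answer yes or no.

01011000
00110000
00100000
00000000
all cells are 0 at step 4

yes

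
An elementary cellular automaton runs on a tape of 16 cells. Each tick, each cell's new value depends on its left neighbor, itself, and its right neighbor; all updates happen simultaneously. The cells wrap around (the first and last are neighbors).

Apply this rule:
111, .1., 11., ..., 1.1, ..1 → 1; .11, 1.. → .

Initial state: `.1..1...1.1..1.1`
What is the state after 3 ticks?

11.11.11111.1111
111.11.11111.111
1111.11.11111.11

1111.11.11111.11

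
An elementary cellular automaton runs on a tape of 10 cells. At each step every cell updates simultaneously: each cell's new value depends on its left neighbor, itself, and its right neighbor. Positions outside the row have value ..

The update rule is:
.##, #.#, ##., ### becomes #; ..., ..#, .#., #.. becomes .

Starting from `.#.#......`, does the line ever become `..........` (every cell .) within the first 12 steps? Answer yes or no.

yes

..#.......
..........
all cells are . at step 2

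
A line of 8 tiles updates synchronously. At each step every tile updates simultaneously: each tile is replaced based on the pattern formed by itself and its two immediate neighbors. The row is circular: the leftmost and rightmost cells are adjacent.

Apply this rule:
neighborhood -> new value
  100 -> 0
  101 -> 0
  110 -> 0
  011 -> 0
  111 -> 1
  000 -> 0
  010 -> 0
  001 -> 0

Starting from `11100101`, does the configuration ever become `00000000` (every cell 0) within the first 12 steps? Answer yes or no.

yes

step 1: 11000000
step 2: 00000000
all cells are 0 at step 2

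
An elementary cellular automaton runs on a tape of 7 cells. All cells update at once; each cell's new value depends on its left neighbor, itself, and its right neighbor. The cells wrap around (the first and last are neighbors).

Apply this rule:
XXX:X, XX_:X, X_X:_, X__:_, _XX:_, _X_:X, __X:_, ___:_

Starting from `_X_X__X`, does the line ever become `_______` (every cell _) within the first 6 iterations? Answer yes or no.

no

_X_X__X  (fixed point — unchanged through iteration 6)
iteration 6 is _X_X__X, still not uniform _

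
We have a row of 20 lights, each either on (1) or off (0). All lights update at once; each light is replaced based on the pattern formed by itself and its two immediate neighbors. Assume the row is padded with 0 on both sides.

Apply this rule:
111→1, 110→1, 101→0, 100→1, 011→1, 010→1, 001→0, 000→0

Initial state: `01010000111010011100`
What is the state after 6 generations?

01011000111011011110
01011100111011011111
01011110111011011111
01011110111011011111  (fixed point — unchanged through generation 6)

01011110111011011111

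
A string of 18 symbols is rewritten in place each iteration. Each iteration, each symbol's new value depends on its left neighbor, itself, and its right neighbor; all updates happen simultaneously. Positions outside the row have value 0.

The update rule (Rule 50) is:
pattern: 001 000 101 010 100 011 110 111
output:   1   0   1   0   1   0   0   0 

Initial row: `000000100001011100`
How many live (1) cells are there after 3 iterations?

7

000001010010100010
000010101101010101
000101010010101010
count of 1: 7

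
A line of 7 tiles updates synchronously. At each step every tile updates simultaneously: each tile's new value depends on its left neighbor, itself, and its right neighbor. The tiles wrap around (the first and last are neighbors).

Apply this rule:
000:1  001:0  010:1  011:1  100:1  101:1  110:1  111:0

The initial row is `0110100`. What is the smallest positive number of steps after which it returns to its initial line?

5

0111111
1100001
0111101
1100111
0110100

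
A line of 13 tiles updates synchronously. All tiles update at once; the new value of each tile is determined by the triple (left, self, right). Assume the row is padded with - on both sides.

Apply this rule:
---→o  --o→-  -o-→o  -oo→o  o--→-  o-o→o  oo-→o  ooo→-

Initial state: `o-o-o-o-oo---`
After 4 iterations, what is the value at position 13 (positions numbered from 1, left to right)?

oooooooooo-oo
o--------oooo
o-oooooo-o--o
ooo----ooo--o
position 13 holds o

o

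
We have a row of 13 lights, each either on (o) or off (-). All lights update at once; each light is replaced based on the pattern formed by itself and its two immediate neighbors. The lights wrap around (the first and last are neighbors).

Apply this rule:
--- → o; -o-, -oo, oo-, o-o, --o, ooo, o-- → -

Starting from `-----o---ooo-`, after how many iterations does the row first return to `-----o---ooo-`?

iteration 1: oooo---o-----
iteration 2: -----o---ooo-

2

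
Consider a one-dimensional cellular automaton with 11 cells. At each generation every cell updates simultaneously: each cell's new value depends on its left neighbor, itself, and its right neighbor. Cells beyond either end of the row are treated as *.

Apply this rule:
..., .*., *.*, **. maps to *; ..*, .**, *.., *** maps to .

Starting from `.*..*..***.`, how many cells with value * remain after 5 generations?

**..*....**
.*..*.**...
**..**.*.*.
.*...******
**.*.......
count of *: 3

3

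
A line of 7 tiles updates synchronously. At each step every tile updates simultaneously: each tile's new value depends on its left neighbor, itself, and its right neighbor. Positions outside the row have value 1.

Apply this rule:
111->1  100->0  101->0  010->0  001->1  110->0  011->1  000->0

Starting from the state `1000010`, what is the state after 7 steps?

step 1: 0000100
step 2: 0001001
step 3: 0010011
step 4: 0100111
step 5: 0001111
step 6: 0011111
step 7: 0111111

0111111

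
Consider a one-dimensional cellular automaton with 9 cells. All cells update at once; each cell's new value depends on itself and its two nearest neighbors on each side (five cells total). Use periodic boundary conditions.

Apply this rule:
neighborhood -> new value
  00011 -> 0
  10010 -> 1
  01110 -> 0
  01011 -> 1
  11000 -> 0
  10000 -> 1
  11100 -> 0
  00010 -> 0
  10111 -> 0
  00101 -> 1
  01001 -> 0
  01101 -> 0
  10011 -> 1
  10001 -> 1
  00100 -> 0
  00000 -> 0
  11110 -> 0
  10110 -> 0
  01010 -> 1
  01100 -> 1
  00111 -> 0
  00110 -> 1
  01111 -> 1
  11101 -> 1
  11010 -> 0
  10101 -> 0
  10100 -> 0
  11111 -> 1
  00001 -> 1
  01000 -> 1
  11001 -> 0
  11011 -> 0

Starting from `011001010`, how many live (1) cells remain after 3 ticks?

4

tick 1: 111011100
tick 2: 001000001
tick 3: 010110100
count of 1: 4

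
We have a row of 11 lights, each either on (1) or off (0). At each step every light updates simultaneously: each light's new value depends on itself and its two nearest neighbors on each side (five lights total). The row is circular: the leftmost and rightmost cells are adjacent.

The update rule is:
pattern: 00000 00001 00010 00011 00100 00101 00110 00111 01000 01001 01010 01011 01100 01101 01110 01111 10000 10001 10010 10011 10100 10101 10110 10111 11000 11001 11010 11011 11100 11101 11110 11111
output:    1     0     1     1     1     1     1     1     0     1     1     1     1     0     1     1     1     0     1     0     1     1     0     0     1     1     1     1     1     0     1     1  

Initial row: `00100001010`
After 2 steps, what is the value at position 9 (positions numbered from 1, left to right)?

1

01101011110
01011101111
position 9 holds 1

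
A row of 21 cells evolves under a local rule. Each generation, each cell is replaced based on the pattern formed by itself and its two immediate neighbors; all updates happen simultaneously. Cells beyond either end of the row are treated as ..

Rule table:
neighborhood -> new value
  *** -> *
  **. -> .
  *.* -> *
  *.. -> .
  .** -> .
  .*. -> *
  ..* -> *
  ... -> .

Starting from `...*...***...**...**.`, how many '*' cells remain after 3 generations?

7

generation 1: ..**..*.*...*....*...
generation 2: .*...****..**...**...
generation 3: **..*.**..*....*.....
count of *: 7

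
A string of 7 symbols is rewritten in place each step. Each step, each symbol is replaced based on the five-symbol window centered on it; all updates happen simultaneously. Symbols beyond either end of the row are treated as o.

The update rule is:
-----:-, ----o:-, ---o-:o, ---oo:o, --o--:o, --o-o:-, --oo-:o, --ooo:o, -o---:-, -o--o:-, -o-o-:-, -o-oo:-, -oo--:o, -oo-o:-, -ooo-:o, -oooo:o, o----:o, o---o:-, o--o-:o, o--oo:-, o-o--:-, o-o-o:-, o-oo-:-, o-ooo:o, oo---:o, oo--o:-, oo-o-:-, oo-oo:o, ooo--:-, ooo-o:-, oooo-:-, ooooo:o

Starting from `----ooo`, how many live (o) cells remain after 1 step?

6

oo-oooo
count of o: 6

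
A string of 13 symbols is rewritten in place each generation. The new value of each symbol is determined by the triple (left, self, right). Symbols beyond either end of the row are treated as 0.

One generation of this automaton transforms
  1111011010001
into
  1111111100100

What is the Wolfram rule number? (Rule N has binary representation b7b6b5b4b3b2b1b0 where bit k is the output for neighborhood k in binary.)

position 1: 111 → 1  (bit 7 = 1)
position 3: 110 → 1  (bit 6 = 1)
position 4: 101 → 1  (bit 5 = 1)
position 9: 100 → 0  (bit 4 = 0)
position 0: 011 → 1  (bit 3 = 1)
position 8: 010 → 0  (bit 2 = 0)
position 11: 001 → 0  (bit 1 = 0)
position 10: 000 → 1  (bit 0 = 1)
bits b7..b0 = 11101001 = 233

233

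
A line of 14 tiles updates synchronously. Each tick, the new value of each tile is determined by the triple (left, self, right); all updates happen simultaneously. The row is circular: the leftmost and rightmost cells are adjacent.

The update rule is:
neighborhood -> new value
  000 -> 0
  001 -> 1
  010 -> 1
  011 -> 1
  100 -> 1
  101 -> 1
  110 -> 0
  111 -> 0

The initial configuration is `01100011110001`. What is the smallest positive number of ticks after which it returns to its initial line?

3

tick 1: 11010110001011
tick 2: 00111101011110
tick 3: 01100011110001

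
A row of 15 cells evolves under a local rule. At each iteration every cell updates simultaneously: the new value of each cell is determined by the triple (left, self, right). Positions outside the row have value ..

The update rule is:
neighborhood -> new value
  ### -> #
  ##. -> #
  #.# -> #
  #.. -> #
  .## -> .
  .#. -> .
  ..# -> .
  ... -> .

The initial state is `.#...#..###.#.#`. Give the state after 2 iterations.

...#...#..###.#

iteration 1: ..#...#..###.#.
iteration 2: ...#...#..###.#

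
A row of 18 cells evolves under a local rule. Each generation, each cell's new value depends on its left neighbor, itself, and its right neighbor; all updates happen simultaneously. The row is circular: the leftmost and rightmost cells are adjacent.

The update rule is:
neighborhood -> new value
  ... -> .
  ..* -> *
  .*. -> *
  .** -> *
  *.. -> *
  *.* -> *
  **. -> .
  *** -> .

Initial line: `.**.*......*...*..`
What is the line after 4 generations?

**.**.....**..**..

**.***....***.***.
*.**..*..**..**..*
.**.******.***.***
**.**.....**..**..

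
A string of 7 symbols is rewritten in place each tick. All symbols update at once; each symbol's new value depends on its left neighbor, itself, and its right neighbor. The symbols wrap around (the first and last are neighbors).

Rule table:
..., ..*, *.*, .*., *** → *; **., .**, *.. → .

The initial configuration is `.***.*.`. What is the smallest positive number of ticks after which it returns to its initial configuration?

*.*.**.
****..*
***..*.
.*..***
**.*.*.
..*****
.*.***.
***.*..
.*.**.*
***..**
**..*.*
*..***.
*.*.*.*
.*****.
*.***..
**.*..*
*.**.*.
**..***
*..*.**
..***.*
.*.*.**
*****..
.***..*
*.*..**
.**.*.*
*..****
..*.***
.***.*.

28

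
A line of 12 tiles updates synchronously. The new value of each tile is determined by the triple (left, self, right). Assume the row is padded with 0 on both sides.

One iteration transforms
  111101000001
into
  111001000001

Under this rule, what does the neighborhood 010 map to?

At position 5 the neighborhood is 010; the next row has 1 there.

1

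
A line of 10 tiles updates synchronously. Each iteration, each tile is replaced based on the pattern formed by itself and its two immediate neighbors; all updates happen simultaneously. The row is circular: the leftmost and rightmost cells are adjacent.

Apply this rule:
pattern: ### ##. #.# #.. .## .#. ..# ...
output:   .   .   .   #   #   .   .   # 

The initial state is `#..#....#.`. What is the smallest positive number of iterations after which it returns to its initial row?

.#..###...
..#.#..###
#....#.#..
.###....#.
.#..###..#
..#.#..#..
#....#..##
.###..#.#.
.#..#....#
..#..###..
#..#.#..##
.#....#.#.
..###....#
#.#..###..
...#.#..#.
##....#..#
..###..#.#
#.#..#....
...#..###.
##..#.#..#
..#....#.#
#..###....
.#.#..###.
....#.#..#
###....#..
#..###..#.
.#.#..#...
....#..###
###..#.#..
#..#....#.

30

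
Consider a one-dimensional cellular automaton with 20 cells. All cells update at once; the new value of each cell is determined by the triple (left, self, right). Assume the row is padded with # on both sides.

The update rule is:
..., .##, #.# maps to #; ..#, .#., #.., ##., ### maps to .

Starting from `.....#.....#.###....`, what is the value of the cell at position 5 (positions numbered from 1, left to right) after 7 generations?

.

.###...###..##...##.
##...#.#....#..#.#.#
...#..#..##.....#.##
.#.......#..###..##.
#..#####....#....#.#
...#.....##...##..##
.#...###.#..#.#...#.
position 5 holds .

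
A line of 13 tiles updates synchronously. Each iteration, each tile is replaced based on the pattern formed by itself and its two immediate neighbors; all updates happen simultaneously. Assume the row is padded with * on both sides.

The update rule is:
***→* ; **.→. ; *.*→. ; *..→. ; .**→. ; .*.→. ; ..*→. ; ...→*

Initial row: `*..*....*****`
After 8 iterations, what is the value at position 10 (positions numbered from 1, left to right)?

.

.....**..****
.***......***
..*..****..**
......**....*
.****....**..
..**..**.....
.........***.
.*******..*..
position 10 holds .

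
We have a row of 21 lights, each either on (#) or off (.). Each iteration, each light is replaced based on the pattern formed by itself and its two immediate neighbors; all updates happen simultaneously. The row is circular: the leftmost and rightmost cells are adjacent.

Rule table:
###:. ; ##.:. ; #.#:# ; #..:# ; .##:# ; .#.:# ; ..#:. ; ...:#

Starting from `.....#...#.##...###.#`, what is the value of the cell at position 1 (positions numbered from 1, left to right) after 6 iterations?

iteration 1: ####.###.###.##.#..##
iteration 2: ....##..##..##.###.#.
iteration 3: ###.#.#.#.#.#.##..###
iteration 4: ...############.#.#..
iteration 5: ##.#...........######
iteration 6: ..############.#.....
position 1 holds .

.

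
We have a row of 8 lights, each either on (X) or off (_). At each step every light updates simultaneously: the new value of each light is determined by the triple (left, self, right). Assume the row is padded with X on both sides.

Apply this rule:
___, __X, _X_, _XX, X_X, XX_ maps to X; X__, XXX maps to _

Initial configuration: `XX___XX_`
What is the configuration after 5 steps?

step 1: _X_XXXXX
step 2: XXXX____
step 3: ___X_XXX
step 4: _XXXXX__
step 5: XX___X_X

XX___X_X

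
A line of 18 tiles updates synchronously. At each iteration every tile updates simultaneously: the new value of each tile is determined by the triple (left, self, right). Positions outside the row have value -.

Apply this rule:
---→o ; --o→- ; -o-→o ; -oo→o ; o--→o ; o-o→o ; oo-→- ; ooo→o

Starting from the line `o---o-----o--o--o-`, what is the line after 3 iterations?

ooo-ooooo-oo-oo-oo
oo-ooooo-oo-oo-oo-
o-ooooo-oo-oo-oo-o

o-ooooo-oo-oo-oo-o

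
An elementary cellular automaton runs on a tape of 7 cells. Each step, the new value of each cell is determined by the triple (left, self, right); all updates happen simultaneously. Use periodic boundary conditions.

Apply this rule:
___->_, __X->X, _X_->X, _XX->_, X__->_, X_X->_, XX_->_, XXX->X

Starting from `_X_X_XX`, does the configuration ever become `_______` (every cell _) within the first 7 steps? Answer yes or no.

no

step 1: _X_X___
step 2: XX_X___
step 3: ___X__X
step 4: __XX_XX
step 5: _X_____
step 6: XX_____
step 7: ______X
step 7 is ______X, still not uniform _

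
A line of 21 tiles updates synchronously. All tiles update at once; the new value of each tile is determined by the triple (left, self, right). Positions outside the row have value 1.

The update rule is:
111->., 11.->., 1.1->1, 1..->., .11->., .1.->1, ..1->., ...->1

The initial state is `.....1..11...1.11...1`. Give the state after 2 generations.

generation 1: .111.1.....1.11...1..
generation 2: 1...11.111.11...1.1..

1...11.111.11...1.1..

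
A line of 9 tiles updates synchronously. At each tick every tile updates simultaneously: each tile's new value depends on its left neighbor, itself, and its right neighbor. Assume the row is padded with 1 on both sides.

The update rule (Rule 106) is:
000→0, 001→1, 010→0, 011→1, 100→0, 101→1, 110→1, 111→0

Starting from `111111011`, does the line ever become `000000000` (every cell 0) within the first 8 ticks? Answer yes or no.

000001110
000011011
000111110
001100011
011100110
110101111
011011000
111111001
tick 8 is 111111001, still not uniform 0

no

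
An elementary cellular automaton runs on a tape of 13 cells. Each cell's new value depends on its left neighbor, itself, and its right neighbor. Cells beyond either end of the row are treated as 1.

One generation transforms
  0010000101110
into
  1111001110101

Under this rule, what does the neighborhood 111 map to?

At position 10 the neighborhood is 111; the next row has 1 there.

1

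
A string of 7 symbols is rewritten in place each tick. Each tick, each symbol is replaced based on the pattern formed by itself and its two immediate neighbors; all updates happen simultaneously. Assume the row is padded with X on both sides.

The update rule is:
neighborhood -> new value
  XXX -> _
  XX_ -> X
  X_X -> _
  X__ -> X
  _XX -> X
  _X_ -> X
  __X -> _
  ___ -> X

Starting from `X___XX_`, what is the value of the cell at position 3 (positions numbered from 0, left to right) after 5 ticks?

_

XXX_XX_
__X_XX_
X_X_XX_
X_X_XX_  (fixed point — unchanged through tick 5)
position 3 holds _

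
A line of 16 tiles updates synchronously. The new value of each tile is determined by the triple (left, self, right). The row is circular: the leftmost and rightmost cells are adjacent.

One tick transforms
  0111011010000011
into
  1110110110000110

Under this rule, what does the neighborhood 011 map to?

1

At position 1 the neighborhood is 011; the next row has 1 there.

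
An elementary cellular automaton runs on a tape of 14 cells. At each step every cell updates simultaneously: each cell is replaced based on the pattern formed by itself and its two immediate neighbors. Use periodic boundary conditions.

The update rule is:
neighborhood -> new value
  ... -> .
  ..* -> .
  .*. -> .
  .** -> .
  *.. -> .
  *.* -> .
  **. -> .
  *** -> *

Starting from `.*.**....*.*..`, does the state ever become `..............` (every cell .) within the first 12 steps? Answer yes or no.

step 1: ..............
all cells are . at step 1

yes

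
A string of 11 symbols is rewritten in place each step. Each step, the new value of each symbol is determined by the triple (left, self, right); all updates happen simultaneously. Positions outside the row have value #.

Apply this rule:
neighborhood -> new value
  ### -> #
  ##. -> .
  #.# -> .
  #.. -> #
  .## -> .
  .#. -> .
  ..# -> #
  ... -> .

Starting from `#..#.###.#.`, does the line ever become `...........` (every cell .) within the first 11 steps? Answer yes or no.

step 1: .##...#....
step 2: ...#.#.#..#
step 3: #.#.....##.
step 4: ...#...#...
step 5: #.#.#.#.#.#
step 6: ...........
all cells are . at step 6

yes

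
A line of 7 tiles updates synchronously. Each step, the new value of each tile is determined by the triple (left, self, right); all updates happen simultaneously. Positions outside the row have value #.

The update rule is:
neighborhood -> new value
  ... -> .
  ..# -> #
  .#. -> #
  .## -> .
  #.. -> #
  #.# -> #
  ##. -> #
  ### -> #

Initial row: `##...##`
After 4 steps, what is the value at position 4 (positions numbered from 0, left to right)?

#

step 1: ###.#.#
step 2: ######.
step 3: #######
step 4: #######
position 4 holds #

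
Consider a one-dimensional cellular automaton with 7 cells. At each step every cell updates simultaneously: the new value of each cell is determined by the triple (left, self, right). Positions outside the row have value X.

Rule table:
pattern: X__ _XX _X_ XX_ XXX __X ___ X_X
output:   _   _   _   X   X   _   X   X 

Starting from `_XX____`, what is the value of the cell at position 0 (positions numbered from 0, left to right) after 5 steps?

X

X_X_XX_
XX_X_XX
XXX_X_X
XXXX_X_
XXXXX_X
position 0 holds X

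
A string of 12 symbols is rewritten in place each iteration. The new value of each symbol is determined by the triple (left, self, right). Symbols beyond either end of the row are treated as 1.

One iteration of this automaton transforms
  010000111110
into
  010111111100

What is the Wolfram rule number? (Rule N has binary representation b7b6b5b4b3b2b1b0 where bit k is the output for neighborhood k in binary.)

143

position 7: 111 → 1  (bit 7 = 1)
position 10: 110 → 0  (bit 6 = 0)
position 0: 101 → 0  (bit 5 = 0)
position 2: 100 → 0  (bit 4 = 0)
position 6: 011 → 1  (bit 3 = 1)
position 1: 010 → 1  (bit 2 = 1)
position 5: 001 → 1  (bit 1 = 1)
position 3: 000 → 1  (bit 0 = 1)
bits b7..b0 = 10001111 = 143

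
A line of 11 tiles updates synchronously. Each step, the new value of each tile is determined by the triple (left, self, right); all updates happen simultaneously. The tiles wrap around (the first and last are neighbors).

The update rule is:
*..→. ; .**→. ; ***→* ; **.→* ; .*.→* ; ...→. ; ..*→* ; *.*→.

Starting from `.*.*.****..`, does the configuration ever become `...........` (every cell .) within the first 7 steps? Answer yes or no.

**.*..***..
.*.*.*.**.*
.*.*.*..*.*
.*.*.*.**.*  (repeats step 2; period 2)
step 7: .*.*.*..*.*
step 7 is .*.*.*..*.*, still not uniform .

no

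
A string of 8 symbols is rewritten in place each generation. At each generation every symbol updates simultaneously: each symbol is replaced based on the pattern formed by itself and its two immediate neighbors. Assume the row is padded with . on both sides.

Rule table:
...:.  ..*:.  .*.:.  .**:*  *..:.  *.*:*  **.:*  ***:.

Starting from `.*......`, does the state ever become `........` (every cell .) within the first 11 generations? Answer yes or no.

........
all cells are . at generation 1

yes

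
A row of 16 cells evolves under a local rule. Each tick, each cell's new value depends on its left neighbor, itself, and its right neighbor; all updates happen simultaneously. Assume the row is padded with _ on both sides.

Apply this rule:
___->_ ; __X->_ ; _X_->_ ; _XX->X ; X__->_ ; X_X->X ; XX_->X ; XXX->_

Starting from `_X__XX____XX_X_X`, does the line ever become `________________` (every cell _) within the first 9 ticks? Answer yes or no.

no

____XX____XXX_X_
____XX____X_XX__
____XX_____XXX__
____XX_____X_X__
____XX______X___
____XX__________
____XX__________  (fixed point — unchanged through tick 9)
tick 9 is ____XX__________, still not uniform _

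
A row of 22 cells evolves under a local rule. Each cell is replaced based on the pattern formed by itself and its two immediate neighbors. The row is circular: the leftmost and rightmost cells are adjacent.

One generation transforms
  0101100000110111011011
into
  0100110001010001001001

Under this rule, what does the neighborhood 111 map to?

0

At position 14 the neighborhood is 111; the next row has 0 there.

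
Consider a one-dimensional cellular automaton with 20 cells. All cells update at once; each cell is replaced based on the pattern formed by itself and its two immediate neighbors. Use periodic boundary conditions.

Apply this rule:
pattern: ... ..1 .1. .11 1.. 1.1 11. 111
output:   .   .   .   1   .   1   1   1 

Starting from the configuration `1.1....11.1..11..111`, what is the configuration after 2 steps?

11.....111...11..111

11.....111...11..111
11.....111...11..111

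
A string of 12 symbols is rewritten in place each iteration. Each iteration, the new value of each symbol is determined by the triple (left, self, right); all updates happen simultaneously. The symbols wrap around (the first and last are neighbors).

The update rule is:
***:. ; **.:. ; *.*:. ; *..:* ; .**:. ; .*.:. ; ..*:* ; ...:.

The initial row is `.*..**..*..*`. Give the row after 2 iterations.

..**..**.**.
.*..**.....*

.*..**.....*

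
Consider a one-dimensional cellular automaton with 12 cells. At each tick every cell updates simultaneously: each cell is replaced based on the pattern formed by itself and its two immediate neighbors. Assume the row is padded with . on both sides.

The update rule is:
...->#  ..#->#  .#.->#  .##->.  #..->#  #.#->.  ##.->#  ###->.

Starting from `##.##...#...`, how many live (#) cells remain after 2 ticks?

5

tick 1: .#..########
tick 2: ####.......#
count of #: 5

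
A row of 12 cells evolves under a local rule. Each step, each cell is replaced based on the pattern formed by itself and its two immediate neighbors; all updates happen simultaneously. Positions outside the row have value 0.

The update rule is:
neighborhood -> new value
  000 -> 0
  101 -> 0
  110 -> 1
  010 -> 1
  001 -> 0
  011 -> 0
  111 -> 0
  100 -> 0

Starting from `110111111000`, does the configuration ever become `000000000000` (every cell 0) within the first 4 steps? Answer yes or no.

no

010000001000
010000001000  (fixed point — unchanged through step 4)
step 4 is 010000001000, still not uniform 0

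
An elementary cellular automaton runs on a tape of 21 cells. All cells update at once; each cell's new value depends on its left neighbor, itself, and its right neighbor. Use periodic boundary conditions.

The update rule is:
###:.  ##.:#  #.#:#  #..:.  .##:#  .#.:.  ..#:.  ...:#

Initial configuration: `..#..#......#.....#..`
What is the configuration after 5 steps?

#......####...###...#
#.####.#..#.#.#.#.#.#
###..##....#.#.#.#.##
..#..##.##..#.#.#.##.
#....#####...#.#.###.

#....#####...#.#.###.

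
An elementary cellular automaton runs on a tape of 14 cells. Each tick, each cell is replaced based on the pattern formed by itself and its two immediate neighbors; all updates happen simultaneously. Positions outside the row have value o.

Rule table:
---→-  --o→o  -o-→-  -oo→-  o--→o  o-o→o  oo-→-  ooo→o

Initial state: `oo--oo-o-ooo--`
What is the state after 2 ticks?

tick 1: o-oo--o-o-o-oo
tick 2: -o--oo-o-o-o-o

-o--oo-o-o-o-o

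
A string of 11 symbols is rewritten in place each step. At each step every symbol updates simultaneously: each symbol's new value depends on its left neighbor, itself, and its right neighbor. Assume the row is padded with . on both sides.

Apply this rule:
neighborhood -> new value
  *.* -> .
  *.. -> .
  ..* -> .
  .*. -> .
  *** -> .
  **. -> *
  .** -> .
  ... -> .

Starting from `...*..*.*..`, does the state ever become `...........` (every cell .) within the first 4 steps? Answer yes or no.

step 1: ...........
all cells are . at step 1

yes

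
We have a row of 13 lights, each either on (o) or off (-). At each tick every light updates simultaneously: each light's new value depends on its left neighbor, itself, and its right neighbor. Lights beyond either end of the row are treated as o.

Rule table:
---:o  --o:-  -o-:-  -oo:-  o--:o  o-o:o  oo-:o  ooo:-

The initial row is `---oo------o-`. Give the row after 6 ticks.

oo--oooooo--o
-oo------oo--
o-oooooo--oo-
oo-----oo--oo
-ooooo--oo---
o----oo--ooo-

o----oo--ooo-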